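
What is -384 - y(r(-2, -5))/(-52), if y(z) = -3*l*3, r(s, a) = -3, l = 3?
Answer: -19995/52 ≈ -384.52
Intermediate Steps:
y(z) = -27 (y(z) = -3*3*3 = -9*3 = -27)
-384 - y(r(-2, -5))/(-52) = -384 - (-27)/(-52) = -384 - (-27)*(-1)/52 = -384 - 1*27/52 = -384 - 27/52 = -19995/52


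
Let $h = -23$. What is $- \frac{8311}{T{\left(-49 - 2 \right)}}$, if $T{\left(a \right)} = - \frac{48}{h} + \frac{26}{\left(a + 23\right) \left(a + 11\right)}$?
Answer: $- \frac{107045680}{27179} \approx -3938.5$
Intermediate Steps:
$T{\left(a \right)} = \frac{48}{23} + \frac{26}{\left(11 + a\right) \left(23 + a\right)}$ ($T{\left(a \right)} = - \frac{48}{-23} + \frac{26}{\left(a + 23\right) \left(a + 11\right)} = \left(-48\right) \left(- \frac{1}{23}\right) + \frac{26}{\left(23 + a\right) \left(11 + a\right)} = \frac{48}{23} + \frac{26}{\left(11 + a\right) \left(23 + a\right)}$)
$- \frac{8311}{T{\left(-49 - 2 \right)}} = - \frac{8311}{\frac{2}{23} \frac{1}{253 + \left(-49 - 2\right)^{2} + 34 \left(-49 - 2\right)} \left(6371 + 24 \left(-49 - 2\right)^{2} + 816 \left(-49 - 2\right)\right)} = - \frac{8311}{\frac{2}{23} \frac{1}{253 + \left(-51\right)^{2} + 34 \left(-51\right)} \left(6371 + 24 \left(-51\right)^{2} + 816 \left(-51\right)\right)} = - \frac{8311}{\frac{2}{23} \frac{1}{253 + 2601 - 1734} \left(6371 + 24 \cdot 2601 - 41616\right)} = - \frac{8311}{\frac{2}{23} \cdot \frac{1}{1120} \left(6371 + 62424 - 41616\right)} = - \frac{8311}{\frac{2}{23} \cdot \frac{1}{1120} \cdot 27179} = - \frac{8311}{\frac{27179}{12880}} = \left(-8311\right) \frac{12880}{27179} = - \frac{107045680}{27179}$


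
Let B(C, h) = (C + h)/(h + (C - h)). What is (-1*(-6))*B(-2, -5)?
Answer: 21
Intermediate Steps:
B(C, h) = (C + h)/C
(-1*(-6))*B(-2, -5) = (-1*(-6))*((-2 - 5)/(-2)) = 6*(-1/2*(-7)) = 6*(7/2) = 21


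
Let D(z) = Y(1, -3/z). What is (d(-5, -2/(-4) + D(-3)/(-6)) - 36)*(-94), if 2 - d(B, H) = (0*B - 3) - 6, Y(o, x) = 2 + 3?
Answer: 2350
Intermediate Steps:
Y(o, x) = 5
D(z) = 5
d(B, H) = 11 (d(B, H) = 2 - ((0*B - 3) - 6) = 2 - ((0 - 3) - 6) = 2 - (-3 - 6) = 2 - 1*(-9) = 2 + 9 = 11)
(d(-5, -2/(-4) + D(-3)/(-6)) - 36)*(-94) = (11 - 36)*(-94) = -25*(-94) = 2350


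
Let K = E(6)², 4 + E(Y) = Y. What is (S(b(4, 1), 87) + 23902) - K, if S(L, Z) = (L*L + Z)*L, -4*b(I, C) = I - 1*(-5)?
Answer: 1516215/64 ≈ 23691.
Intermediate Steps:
E(Y) = -4 + Y
b(I, C) = -5/4 - I/4 (b(I, C) = -(I - 1*(-5))/4 = -(I + 5)/4 = -(5 + I)/4 = -5/4 - I/4)
K = 4 (K = (-4 + 6)² = 2² = 4)
S(L, Z) = L*(Z + L²) (S(L, Z) = (L² + Z)*L = (Z + L²)*L = L*(Z + L²))
(S(b(4, 1), 87) + 23902) - K = ((-5/4 - ¼*4)*(87 + (-5/4 - ¼*4)²) + 23902) - 1*4 = ((-5/4 - 1)*(87 + (-5/4 - 1)²) + 23902) - 4 = (-9*(87 + (-9/4)²)/4 + 23902) - 4 = (-9*(87 + 81/16)/4 + 23902) - 4 = (-9/4*1473/16 + 23902) - 4 = (-13257/64 + 23902) - 4 = 1516471/64 - 4 = 1516215/64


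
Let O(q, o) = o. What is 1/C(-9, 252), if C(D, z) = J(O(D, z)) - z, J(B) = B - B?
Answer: -1/252 ≈ -0.0039683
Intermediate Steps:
J(B) = 0
C(D, z) = -z (C(D, z) = 0 - z = -z)
1/C(-9, 252) = 1/(-1*252) = 1/(-252) = -1/252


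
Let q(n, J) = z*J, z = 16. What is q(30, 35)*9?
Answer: 5040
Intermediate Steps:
q(n, J) = 16*J
q(30, 35)*9 = (16*35)*9 = 560*9 = 5040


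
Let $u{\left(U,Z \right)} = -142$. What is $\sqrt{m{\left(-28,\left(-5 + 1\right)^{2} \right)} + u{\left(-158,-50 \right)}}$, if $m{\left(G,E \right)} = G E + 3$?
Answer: $i \sqrt{587} \approx 24.228 i$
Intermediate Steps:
$m{\left(G,E \right)} = 3 + E G$ ($m{\left(G,E \right)} = E G + 3 = 3 + E G$)
$\sqrt{m{\left(-28,\left(-5 + 1\right)^{2} \right)} + u{\left(-158,-50 \right)}} = \sqrt{\left(3 + \left(-5 + 1\right)^{2} \left(-28\right)\right) - 142} = \sqrt{\left(3 + \left(-4\right)^{2} \left(-28\right)\right) - 142} = \sqrt{\left(3 + 16 \left(-28\right)\right) - 142} = \sqrt{\left(3 - 448\right) - 142} = \sqrt{-445 - 142} = \sqrt{-587} = i \sqrt{587}$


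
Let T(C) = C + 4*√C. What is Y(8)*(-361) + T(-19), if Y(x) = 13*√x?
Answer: -19 - 9386*√2 + 4*I*√19 ≈ -13293.0 + 17.436*I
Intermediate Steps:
Y(8)*(-361) + T(-19) = (13*√8)*(-361) + (-19 + 4*√(-19)) = (13*(2*√2))*(-361) + (-19 + 4*(I*√19)) = (26*√2)*(-361) + (-19 + 4*I*√19) = -9386*√2 + (-19 + 4*I*√19) = -19 - 9386*√2 + 4*I*√19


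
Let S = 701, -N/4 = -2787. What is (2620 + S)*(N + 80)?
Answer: 37288188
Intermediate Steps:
N = 11148 (N = -4*(-2787) = 11148)
(2620 + S)*(N + 80) = (2620 + 701)*(11148 + 80) = 3321*11228 = 37288188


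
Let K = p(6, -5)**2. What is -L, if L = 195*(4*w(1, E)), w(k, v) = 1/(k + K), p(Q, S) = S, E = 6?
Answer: -30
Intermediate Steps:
K = 25 (K = (-5)**2 = 25)
w(k, v) = 1/(25 + k) (w(k, v) = 1/(k + 25) = 1/(25 + k))
L = 30 (L = 195*(4/(25 + 1)) = 195*(4/26) = 195*(4*(1/26)) = 195*(2/13) = 30)
-L = -1*30 = -30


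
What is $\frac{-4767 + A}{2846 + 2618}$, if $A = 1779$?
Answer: $- \frac{747}{1366} \approx -0.54685$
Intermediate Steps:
$\frac{-4767 + A}{2846 + 2618} = \frac{-4767 + 1779}{2846 + 2618} = - \frac{2988}{5464} = \left(-2988\right) \frac{1}{5464} = - \frac{747}{1366}$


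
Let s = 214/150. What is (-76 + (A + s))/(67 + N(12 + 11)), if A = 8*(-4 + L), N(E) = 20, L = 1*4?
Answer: -5593/6525 ≈ -0.85716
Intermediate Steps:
L = 4
A = 0 (A = 8*(-4 + 4) = 8*0 = 0)
s = 107/75 (s = 214*(1/150) = 107/75 ≈ 1.4267)
(-76 + (A + s))/(67 + N(12 + 11)) = (-76 + (0 + 107/75))/(67 + 20) = (-76 + 107/75)/87 = -5593/75*1/87 = -5593/6525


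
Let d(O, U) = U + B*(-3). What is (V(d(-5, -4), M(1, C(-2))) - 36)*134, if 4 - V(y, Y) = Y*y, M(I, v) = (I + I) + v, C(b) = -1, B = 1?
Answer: -3350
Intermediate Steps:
M(I, v) = v + 2*I (M(I, v) = 2*I + v = v + 2*I)
d(O, U) = -3 + U (d(O, U) = U + 1*(-3) = U - 3 = -3 + U)
V(y, Y) = 4 - Y*y
(V(d(-5, -4), M(1, C(-2))) - 36)*134 = ((4 - (-1 + 2*1)*(-3 - 4)) - 36)*134 = ((4 - 1*(-1 + 2)*(-7)) - 36)*134 = ((4 - 1*1*(-7)) - 36)*134 = ((4 + 7) - 36)*134 = (11 - 36)*134 = -25*134 = -3350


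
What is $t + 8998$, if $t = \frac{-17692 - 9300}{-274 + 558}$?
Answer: $\frac{632110}{71} \approx 8903.0$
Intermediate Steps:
$t = - \frac{6748}{71}$ ($t = - \frac{26992}{284} = \left(-26992\right) \frac{1}{284} = - \frac{6748}{71} \approx -95.042$)
$t + 8998 = - \frac{6748}{71} + 8998 = \frac{632110}{71}$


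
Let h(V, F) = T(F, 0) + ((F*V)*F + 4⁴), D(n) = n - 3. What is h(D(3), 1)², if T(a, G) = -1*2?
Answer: 64516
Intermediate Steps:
T(a, G) = -2
D(n) = -3 + n
h(V, F) = 254 + V*F² (h(V, F) = -2 + ((F*V)*F + 4⁴) = -2 + (V*F² + 256) = -2 + (256 + V*F²) = 254 + V*F²)
h(D(3), 1)² = (254 + (-3 + 3)*1²)² = (254 + 0*1)² = (254 + 0)² = 254² = 64516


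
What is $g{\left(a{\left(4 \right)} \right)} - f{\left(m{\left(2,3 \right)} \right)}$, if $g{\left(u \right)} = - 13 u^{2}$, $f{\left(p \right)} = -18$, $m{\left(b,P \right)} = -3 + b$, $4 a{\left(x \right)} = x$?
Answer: $5$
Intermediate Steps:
$a{\left(x \right)} = \frac{x}{4}$
$g{\left(a{\left(4 \right)} \right)} - f{\left(m{\left(2,3 \right)} \right)} = - 13 \left(\frac{1}{4} \cdot 4\right)^{2} - -18 = - 13 \cdot 1^{2} + 18 = \left(-13\right) 1 + 18 = -13 + 18 = 5$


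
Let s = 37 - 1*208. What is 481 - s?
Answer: 652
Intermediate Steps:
s = -171 (s = 37 - 208 = -171)
481 - s = 481 - 1*(-171) = 481 + 171 = 652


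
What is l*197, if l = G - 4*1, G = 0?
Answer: -788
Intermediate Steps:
l = -4 (l = 0 - 4*1 = 0 - 4 = -4)
l*197 = -4*197 = -788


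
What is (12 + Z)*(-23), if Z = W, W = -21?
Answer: 207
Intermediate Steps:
Z = -21
(12 + Z)*(-23) = (12 - 21)*(-23) = -9*(-23) = 207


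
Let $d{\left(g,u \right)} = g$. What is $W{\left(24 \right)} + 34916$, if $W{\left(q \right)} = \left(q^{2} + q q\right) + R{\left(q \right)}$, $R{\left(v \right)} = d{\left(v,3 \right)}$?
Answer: $36092$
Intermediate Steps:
$R{\left(v \right)} = v$
$W{\left(q \right)} = q + 2 q^{2}$ ($W{\left(q \right)} = \left(q^{2} + q q\right) + q = \left(q^{2} + q^{2}\right) + q = 2 q^{2} + q = q + 2 q^{2}$)
$W{\left(24 \right)} + 34916 = 24 \left(1 + 2 \cdot 24\right) + 34916 = 24 \left(1 + 48\right) + 34916 = 24 \cdot 49 + 34916 = 1176 + 34916 = 36092$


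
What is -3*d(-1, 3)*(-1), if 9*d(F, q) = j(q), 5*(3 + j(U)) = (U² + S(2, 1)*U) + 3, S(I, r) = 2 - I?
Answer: -⅕ ≈ -0.20000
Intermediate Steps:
j(U) = -12/5 + U²/5 (j(U) = -3 + ((U² + (2 - 1*2)*U) + 3)/5 = -3 + ((U² + (2 - 2)*U) + 3)/5 = -3 + ((U² + 0*U) + 3)/5 = -3 + ((U² + 0) + 3)/5 = -3 + (U² + 3)/5 = -3 + (3 + U²)/5 = -3 + (⅗ + U²/5) = -12/5 + U²/5)
d(F, q) = -4/15 + q²/45 (d(F, q) = (-12/5 + q²/5)/9 = -4/15 + q²/45)
-3*d(-1, 3)*(-1) = -3*(-4/15 + (1/45)*3²)*(-1) = -3*(-4/15 + (1/45)*9)*(-1) = -3*(-4/15 + ⅕)*(-1) = -3*(-1/15)*(-1) = (⅕)*(-1) = -⅕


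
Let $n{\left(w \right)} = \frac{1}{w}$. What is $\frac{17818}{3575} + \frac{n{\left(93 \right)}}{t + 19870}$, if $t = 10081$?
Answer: $\frac{49631026949}{9957958725} \approx 4.9841$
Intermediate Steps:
$\frac{17818}{3575} + \frac{n{\left(93 \right)}}{t + 19870} = \frac{17818}{3575} + \frac{1}{93 \left(10081 + 19870\right)} = 17818 \cdot \frac{1}{3575} + \frac{1}{93 \cdot 29951} = \frac{17818}{3575} + \frac{1}{93} \cdot \frac{1}{29951} = \frac{17818}{3575} + \frac{1}{2785443} = \frac{49631026949}{9957958725}$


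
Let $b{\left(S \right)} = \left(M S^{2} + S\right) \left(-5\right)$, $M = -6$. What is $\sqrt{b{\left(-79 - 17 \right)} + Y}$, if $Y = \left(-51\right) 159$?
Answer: $\sqrt{268851} \approx 518.51$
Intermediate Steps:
$Y = -8109$
$b{\left(S \right)} = - 5 S + 30 S^{2}$ ($b{\left(S \right)} = \left(- 6 S^{2} + S\right) \left(-5\right) = \left(S - 6 S^{2}\right) \left(-5\right) = - 5 S + 30 S^{2}$)
$\sqrt{b{\left(-79 - 17 \right)} + Y} = \sqrt{5 \left(-79 - 17\right) \left(-1 + 6 \left(-79 - 17\right)\right) - 8109} = \sqrt{5 \left(-96\right) \left(-1 + 6 \left(-96\right)\right) - 8109} = \sqrt{5 \left(-96\right) \left(-1 - 576\right) - 8109} = \sqrt{5 \left(-96\right) \left(-577\right) - 8109} = \sqrt{276960 - 8109} = \sqrt{268851}$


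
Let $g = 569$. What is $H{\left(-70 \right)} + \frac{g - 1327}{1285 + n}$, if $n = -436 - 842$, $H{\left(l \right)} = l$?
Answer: $- \frac{1248}{7} \approx -178.29$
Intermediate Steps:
$n = -1278$
$H{\left(-70 \right)} + \frac{g - 1327}{1285 + n} = -70 + \frac{569 - 1327}{1285 - 1278} = -70 - \frac{758}{7} = - \frac{1248}{7}$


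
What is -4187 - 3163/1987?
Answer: -8322732/1987 ≈ -4188.6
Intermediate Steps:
-4187 - 3163/1987 = -8322732/1987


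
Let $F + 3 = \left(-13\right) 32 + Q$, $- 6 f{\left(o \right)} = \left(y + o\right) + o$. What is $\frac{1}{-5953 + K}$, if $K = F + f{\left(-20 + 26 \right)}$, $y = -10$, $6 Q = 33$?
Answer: $- \frac{6}{38201} \approx -0.00015706$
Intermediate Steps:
$Q = \frac{11}{2}$ ($Q = \frac{1}{6} \cdot 33 = \frac{11}{2} \approx 5.5$)
$f{\left(o \right)} = \frac{5}{3} - \frac{o}{3}$ ($f{\left(o \right)} = - \frac{\left(-10 + o\right) + o}{6} = - \frac{-10 + 2 o}{6} = \frac{5}{3} - \frac{o}{3}$)
$F = - \frac{827}{2}$ ($F = -3 + \left(\left(-13\right) 32 + \frac{11}{2}\right) = -3 + \left(-416 + \frac{11}{2}\right) = -3 - \frac{821}{2} = - \frac{827}{2} \approx -413.5$)
$K = - \frac{2483}{6}$ ($K = - \frac{827}{2} + \left(\frac{5}{3} - \frac{-20 + 26}{3}\right) = - \frac{827}{2} + \left(\frac{5}{3} - 2\right) = - \frac{827}{2} - \frac{1}{3} = - \frac{2483}{6} \approx -413.83$)
$\frac{1}{-5953 + K} = \frac{1}{-5953 - \frac{2483}{6}} = \frac{1}{- \frac{38201}{6}} = - \frac{6}{38201}$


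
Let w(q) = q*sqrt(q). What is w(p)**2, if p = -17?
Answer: -4913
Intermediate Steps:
w(q) = q**(3/2)
w(p)**2 = ((-17)**(3/2))**2 = (-17*I*sqrt(17))**2 = -4913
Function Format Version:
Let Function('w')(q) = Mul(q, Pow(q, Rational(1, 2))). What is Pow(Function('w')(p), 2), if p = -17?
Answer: -4913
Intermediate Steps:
Function('w')(q) = Pow(q, Rational(3, 2))
Pow(Function('w')(p), 2) = Pow(Pow(-17, Rational(3, 2)), 2) = Pow(Mul(-17, I, Pow(17, Rational(1, 2))), 2) = -4913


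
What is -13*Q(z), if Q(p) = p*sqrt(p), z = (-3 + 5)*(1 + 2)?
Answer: -78*sqrt(6) ≈ -191.06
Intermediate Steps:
z = 6 (z = 2*3 = 6)
Q(p) = p**(3/2)
-13*Q(z) = -78*sqrt(6)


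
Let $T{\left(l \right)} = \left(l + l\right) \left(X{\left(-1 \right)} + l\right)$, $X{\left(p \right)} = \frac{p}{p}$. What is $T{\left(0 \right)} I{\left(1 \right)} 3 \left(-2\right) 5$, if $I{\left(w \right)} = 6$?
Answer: $0$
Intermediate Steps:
$X{\left(p \right)} = 1$
$T{\left(l \right)} = 2 l \left(1 + l\right)$ ($T{\left(l \right)} = \left(l + l\right) \left(1 + l\right) = 2 l \left(1 + l\right)$)
$T{\left(0 \right)} I{\left(1 \right)} 3 \left(-2\right) 5 = 2 \cdot 0 \left(1 + 0\right) 6 \cdot 3 \left(-2\right) 5 = 2 \cdot 0 \cdot 1 \cdot 6 \left(\left(-6\right) 5\right) = 0 \cdot 6 \left(-30\right) = 0 \left(-30\right) = 0$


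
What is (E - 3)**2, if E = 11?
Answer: 64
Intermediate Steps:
(E - 3)**2 = (11 - 3)**2 = 8**2 = 64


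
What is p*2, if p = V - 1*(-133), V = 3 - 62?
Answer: 148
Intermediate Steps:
V = -59
p = 74 (p = -59 - 1*(-133) = -59 + 133 = 74)
p*2 = 74*2 = 148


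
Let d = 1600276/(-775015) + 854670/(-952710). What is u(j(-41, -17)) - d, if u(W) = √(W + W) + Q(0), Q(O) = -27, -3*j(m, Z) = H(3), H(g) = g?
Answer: -591628719318/24612151355 + I*√2 ≈ -24.038 + 1.4142*I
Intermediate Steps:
j(m, Z) = -1 (j(m, Z) = -⅓*3 = -1)
u(W) = -27 + √2*√W (u(W) = √(W + W) - 27 = √(2*W) - 27 = √2*√W - 27 = -27 + √2*√W)
d = -72899367267/24612151355 (d = 1600276*(-1/775015) + 854670*(-1/952710) = -1600276/775015 - 28489/31757 = -72899367267/24612151355 ≈ -2.9619)
u(j(-41, -17)) - d = (-27 + √2*√(-1)) - 1*(-72899367267/24612151355) = (-27 + √2*I) + 72899367267/24612151355 = (-27 + I*√2) + 72899367267/24612151355 = -591628719318/24612151355 + I*√2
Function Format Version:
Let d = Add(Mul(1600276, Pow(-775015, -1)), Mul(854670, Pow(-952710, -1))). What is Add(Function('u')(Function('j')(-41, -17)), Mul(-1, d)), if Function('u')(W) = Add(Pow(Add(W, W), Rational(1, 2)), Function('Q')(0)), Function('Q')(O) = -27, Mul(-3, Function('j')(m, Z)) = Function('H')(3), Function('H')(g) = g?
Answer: Add(Rational(-591628719318, 24612151355), Mul(I, Pow(2, Rational(1, 2)))) ≈ Add(-24.038, Mul(1.4142, I))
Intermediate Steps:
Function('j')(m, Z) = -1 (Function('j')(m, Z) = Mul(Rational(-1, 3), 3) = -1)
Function('u')(W) = Add(-27, Mul(Pow(2, Rational(1, 2)), Pow(W, Rational(1, 2)))) (Function('u')(W) = Add(Pow(Add(W, W), Rational(1, 2)), -27) = Add(Pow(Mul(2, W), Rational(1, 2)), -27) = Add(Mul(Pow(2, Rational(1, 2)), Pow(W, Rational(1, 2))), -27) = Add(-27, Mul(Pow(2, Rational(1, 2)), Pow(W, Rational(1, 2)))))
d = Rational(-72899367267, 24612151355) (d = Add(Mul(1600276, Rational(-1, 775015)), Mul(854670, Rational(-1, 952710))) = Add(Rational(-1600276, 775015), Rational(-28489, 31757)) = Rational(-72899367267, 24612151355) ≈ -2.9619)
Add(Function('u')(Function('j')(-41, -17)), Mul(-1, d)) = Add(Add(-27, Mul(Pow(2, Rational(1, 2)), Pow(-1, Rational(1, 2)))), Mul(-1, Rational(-72899367267, 24612151355))) = Add(Add(-27, Mul(Pow(2, Rational(1, 2)), I)), Rational(72899367267, 24612151355)) = Add(Add(-27, Mul(I, Pow(2, Rational(1, 2)))), Rational(72899367267, 24612151355)) = Add(Rational(-591628719318, 24612151355), Mul(I, Pow(2, Rational(1, 2))))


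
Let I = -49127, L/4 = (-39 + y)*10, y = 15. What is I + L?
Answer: -50087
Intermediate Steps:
L = -960 (L = 4*((-39 + 15)*10) = 4*(-24*10) = 4*(-240) = -960)
I + L = -49127 - 960 = -50087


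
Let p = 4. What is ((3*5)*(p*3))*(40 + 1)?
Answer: 7380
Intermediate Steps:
((3*5)*(p*3))*(40 + 1) = ((3*5)*(4*3))*(40 + 1) = (15*12)*41 = 180*41 = 7380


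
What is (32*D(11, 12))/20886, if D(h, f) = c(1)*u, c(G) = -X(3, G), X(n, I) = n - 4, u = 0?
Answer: 0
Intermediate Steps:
X(n, I) = -4 + n
c(G) = 1 (c(G) = -(-4 + 3) = -1*(-1) = 1)
D(h, f) = 0 (D(h, f) = 1*0 = 0)
(32*D(11, 12))/20886 = (32*0)/20886 = 0*(1/20886) = 0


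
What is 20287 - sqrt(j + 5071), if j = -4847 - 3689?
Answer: 20287 - 3*I*sqrt(385) ≈ 20287.0 - 58.864*I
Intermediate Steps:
j = -8536
20287 - sqrt(j + 5071) = 20287 - sqrt(-8536 + 5071) = 20287 - sqrt(-3465) = 20287 - 3*I*sqrt(385)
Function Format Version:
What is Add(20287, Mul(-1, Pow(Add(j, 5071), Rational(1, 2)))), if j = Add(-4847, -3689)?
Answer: Add(20287, Mul(-3, I, Pow(385, Rational(1, 2)))) ≈ Add(20287., Mul(-58.864, I))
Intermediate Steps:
j = -8536
Add(20287, Mul(-1, Pow(Add(j, 5071), Rational(1, 2)))) = Add(20287, Mul(-1, Pow(Add(-8536, 5071), Rational(1, 2)))) = Add(20287, Mul(-1, Pow(-3465, Rational(1, 2)))) = Add(20287, Mul(-1, Mul(3, I, Pow(385, Rational(1, 2))))) = Add(20287, Mul(-3, I, Pow(385, Rational(1, 2))))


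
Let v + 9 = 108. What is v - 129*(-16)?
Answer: 2163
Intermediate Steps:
v = 99 (v = -9 + 108 = 99)
v - 129*(-16) = 99 - 129*(-16) = 99 + 2064 = 2163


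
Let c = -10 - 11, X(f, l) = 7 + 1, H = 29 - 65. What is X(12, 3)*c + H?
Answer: -204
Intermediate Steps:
H = -36
X(f, l) = 8
c = -21
X(12, 3)*c + H = 8*(-21) - 36 = -168 - 36 = -204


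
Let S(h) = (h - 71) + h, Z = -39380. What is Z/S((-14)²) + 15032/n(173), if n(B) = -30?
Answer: -333704/535 ≈ -623.75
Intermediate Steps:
S(h) = -71 + 2*h (S(h) = (-71 + h) + h = -71 + 2*h)
Z/S((-14)²) + 15032/n(173) = -39380/(-71 + 2*(-14)²) + 15032/(-30) = -39380/(-71 + 2*196) + 15032*(-1/30) = -39380/(-71 + 392) - 7516/15 = -39380/321 - 7516/15 = -333704/535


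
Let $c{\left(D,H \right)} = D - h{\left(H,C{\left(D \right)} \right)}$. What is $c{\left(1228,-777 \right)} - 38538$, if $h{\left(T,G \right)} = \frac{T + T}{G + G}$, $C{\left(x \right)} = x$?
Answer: $- \frac{45815903}{1228} \approx -37309.0$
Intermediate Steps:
$h{\left(T,G \right)} = \frac{T}{G}$ ($h{\left(T,G \right)} = \frac{2 T}{2 G} = 2 T \frac{1}{2 G} = \frac{T}{G}$)
$c{\left(D,H \right)} = D - \frac{H}{D}$
$c{\left(1228,-777 \right)} - 38538 = \left(1228 - - \frac{777}{1228}\right) - 38538 = \left(1228 - \left(-777\right) \frac{1}{1228}\right) - 38538 = \left(1228 + \frac{777}{1228}\right) - 38538 = \frac{1508761}{1228} - 38538 = - \frac{45815903}{1228}$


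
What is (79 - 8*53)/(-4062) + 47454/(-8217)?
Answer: -1918417/337146 ≈ -5.6902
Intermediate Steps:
(79 - 8*53)/(-4062) + 47454/(-8217) = (79 - 424)*(-1/4062) + 47454*(-1/8217) = -345*(-1/4062) - 1438/249 = 115/1354 - 1438/249 = -1918417/337146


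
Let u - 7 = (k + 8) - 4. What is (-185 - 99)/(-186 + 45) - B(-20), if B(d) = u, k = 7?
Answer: -2254/141 ≈ -15.986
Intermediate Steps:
u = 18 (u = 7 + ((7 + 8) - 4) = 7 + (15 - 4) = 7 + 11 = 18)
B(d) = 18
(-185 - 99)/(-186 + 45) - B(-20) = (-185 - 99)/(-186 + 45) - 1*18 = -284/(-141) - 18 = -284*(-1/141) - 18 = 284/141 - 18 = -2254/141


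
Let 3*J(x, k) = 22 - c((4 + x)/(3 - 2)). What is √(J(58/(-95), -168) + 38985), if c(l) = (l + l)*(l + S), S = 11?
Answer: √351612359/95 ≈ 197.38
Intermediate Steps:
c(l) = 2*l*(11 + l) (c(l) = (l + l)*(l + 11) = (2*l)*(11 + l) = 2*l*(11 + l))
J(x, k) = 22/3 - 2*(4 + x)*(15 + x)/3 (J(x, k) = (22 - 2*(4 + x)/(3 - 2)*(11 + (4 + x)/(3 - 2)))/3 = (22 - 2*(4 + x)/1*(11 + (4 + x)/1))/3 = (22 - 2*(4 + x)*1*(11 + (4 + x)*1))/3 = (22 - 2*(4 + x)*(11 + (4 + x)))/3 = (22 - 2*(4 + x)*(15 + x))/3 = 22/3 - 2*(4 + x)*(15 + x)/3)
√(J(58/(-95), -168) + 38985) = √((22/3 - 2*(4 + 58/(-95))*(15 + 58/(-95))/3) + 38985) = √((22/3 - 2*(4 + 58*(-1/95))*(15 + 58*(-1/95))/3) + 38985) = √((22/3 - 2*(4 - 58/95)*(15 - 58/95)/3) + 38985) = √((22/3 - ⅔*322/95*1367/95) + 38985) = √((22/3 - 880348/27075) + 38985) = √(-227266/9025 + 38985) = √(351612359/9025) = √351612359/95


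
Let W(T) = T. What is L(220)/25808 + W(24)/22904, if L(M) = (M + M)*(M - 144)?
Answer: 5988509/4618019 ≈ 1.2968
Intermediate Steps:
L(M) = 2*M*(-144 + M) (L(M) = (2*M)*(-144 + M) = 2*M*(-144 + M))
L(220)/25808 + W(24)/22904 = (2*220*(-144 + 220))/25808 + 24/22904 = (2*220*76)*(1/25808) + 24*(1/22904) = 33440*(1/25808) + 3/2863 = 2090/1613 + 3/2863 = 5988509/4618019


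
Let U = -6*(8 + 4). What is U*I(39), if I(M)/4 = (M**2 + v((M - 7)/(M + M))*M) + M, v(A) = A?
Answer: -453888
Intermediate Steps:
U = -72 (U = -6*12 = -72)
I(M) = -14 + 4*M**2 + 6*M (I(M) = 4*((M**2 + ((M - 7)/(M + M))*M) + M) = 4*((M**2 + ((-7 + M)/((2*M)))*M) + M) = 4*((M**2 + ((-7 + M)*(1/(2*M)))*M) + M) = 4*((M**2 + ((-7 + M)/(2*M))*M) + M) = 4*((M**2 + (-7/2 + M/2)) + M) = 4*((-7/2 + M**2 + M/2) + M) = 4*(-7/2 + M**2 + 3*M/2) = -14 + 4*M**2 + 6*M)
U*I(39) = -72*(-14 + 4*39**2 + 6*39) = -72*(-14 + 4*1521 + 234) = -72*(-14 + 6084 + 234) = -72*6304 = -453888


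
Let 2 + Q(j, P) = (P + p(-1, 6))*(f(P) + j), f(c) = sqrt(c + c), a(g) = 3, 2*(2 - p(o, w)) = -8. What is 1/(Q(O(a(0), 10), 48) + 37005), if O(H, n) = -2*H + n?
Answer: 37219/1384974025 - 216*sqrt(6)/1384974025 ≈ 2.6491e-5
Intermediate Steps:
p(o, w) = 6 (p(o, w) = 2 - 1/2*(-8) = 2 + 4 = 6)
f(c) = sqrt(2)*sqrt(c) (f(c) = sqrt(2*c) = sqrt(2)*sqrt(c))
O(H, n) = n - 2*H
Q(j, P) = -2 + (6 + P)*(j + sqrt(2)*sqrt(P)) (Q(j, P) = -2 + (P + 6)*(sqrt(2)*sqrt(P) + j) = -2 + (6 + P)*(j + sqrt(2)*sqrt(P)))
1/(Q(O(a(0), 10), 48) + 37005) = 1/((-2 + 6*(10 - 2*3) + 48*(10 - 2*3) + sqrt(2)*48**(3/2) + 6*sqrt(2)*sqrt(48)) + 37005) = 1/((-2 + 6*(10 - 6) + 48*(10 - 6) + sqrt(2)*(192*sqrt(3)) + 6*sqrt(2)*(4*sqrt(3))) + 37005) = 1/((-2 + 6*4 + 48*4 + 192*sqrt(6) + 24*sqrt(6)) + 37005) = 1/((-2 + 24 + 192 + 192*sqrt(6) + 24*sqrt(6)) + 37005) = 1/((214 + 216*sqrt(6)) + 37005) = 1/(37219 + 216*sqrt(6))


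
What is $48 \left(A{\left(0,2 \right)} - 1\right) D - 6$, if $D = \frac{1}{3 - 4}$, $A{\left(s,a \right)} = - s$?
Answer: $42$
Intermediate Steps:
$D = -1$ ($D = \frac{1}{-1} = -1$)
$48 \left(A{\left(0,2 \right)} - 1\right) D - 6 = 48 \left(\left(-1\right) 0 - 1\right) \left(-1\right) - 6 = 48 \left(0 - 1\right) \left(-1\right) - 6 = 48 \left(\left(-1\right) \left(-1\right)\right) - 6 = 48 \cdot 1 - 6 = 48 - 6 = 42$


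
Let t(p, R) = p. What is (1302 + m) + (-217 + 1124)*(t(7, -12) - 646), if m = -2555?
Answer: -580826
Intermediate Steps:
(1302 + m) + (-217 + 1124)*(t(7, -12) - 646) = (1302 - 2555) + (-217 + 1124)*(7 - 646) = -1253 + 907*(-639) = -1253 - 579573 = -580826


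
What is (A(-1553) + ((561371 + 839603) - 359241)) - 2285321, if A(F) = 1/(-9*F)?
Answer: -17381629475/13977 ≈ -1.2436e+6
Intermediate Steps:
A(F) = -1/(9*F)
(A(-1553) + ((561371 + 839603) - 359241)) - 2285321 = (-⅑/(-1553) + ((561371 + 839603) - 359241)) - 2285321 = (-⅑*(-1/1553) + (1400974 - 359241)) - 2285321 = (1/13977 + 1041733) - 2285321 = 14560302142/13977 - 2285321 = -17381629475/13977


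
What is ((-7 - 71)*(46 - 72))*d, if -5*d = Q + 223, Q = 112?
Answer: -135876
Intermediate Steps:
d = -67 (d = -(112 + 223)/5 = -⅕*335 = -67)
((-7 - 71)*(46 - 72))*d = ((-7 - 71)*(46 - 72))*(-67) = -78*(-26)*(-67) = 2028*(-67) = -135876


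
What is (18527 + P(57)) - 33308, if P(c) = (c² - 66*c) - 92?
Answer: -15386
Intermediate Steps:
P(c) = -92 + c² - 66*c
(18527 + P(57)) - 33308 = (18527 + (-92 + 57² - 66*57)) - 33308 = (18527 + (-92 + 3249 - 3762)) - 33308 = (18527 - 605) - 33308 = 17922 - 33308 = -15386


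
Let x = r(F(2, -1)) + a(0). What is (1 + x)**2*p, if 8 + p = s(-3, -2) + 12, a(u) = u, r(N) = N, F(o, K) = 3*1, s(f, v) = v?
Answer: 32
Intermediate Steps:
F(o, K) = 3
x = 3 (x = 3 + 0 = 3)
p = 2 (p = -8 + (-2 + 12) = -8 + 10 = 2)
(1 + x)**2*p = (1 + 3)**2*2 = 4**2*2 = 16*2 = 32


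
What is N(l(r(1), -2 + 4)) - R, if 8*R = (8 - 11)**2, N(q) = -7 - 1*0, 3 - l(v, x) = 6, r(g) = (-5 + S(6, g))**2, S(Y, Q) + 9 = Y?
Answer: -65/8 ≈ -8.1250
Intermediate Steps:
S(Y, Q) = -9 + Y
r(g) = 64 (r(g) = (-5 + (-9 + 6))**2 = (-5 - 3)**2 = (-8)**2 = 64)
l(v, x) = -3 (l(v, x) = 3 - 1*6 = 3 - 6 = -3)
N(q) = -7 (N(q) = -7 + 0 = -7)
R = 9/8 (R = (8 - 11)**2/8 = (1/8)*(-3)**2 = (1/8)*9 = 9/8 ≈ 1.1250)
N(l(r(1), -2 + 4)) - R = -7 - 1*9/8 = -7 - 9/8 = -65/8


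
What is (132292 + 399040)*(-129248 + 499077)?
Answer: 196501982228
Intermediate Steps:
(132292 + 399040)*(-129248 + 499077) = 531332*369829 = 196501982228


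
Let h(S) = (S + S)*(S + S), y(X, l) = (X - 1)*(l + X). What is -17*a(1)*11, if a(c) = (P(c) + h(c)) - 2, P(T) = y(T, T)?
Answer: -374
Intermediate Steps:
y(X, l) = (-1 + X)*(X + l)
P(T) = -2*T + 2*T² (P(T) = T² - T - T + T*T = T² - T - T + T² = -2*T + 2*T²)
h(S) = 4*S² (h(S) = (2*S)*(2*S) = 4*S²)
a(c) = -2 + 4*c² + 2*c*(-1 + c) (a(c) = (2*c*(-1 + c) + 4*c²) - 2 = (4*c² + 2*c*(-1 + c)) - 2 = -2 + 4*c² + 2*c*(-1 + c))
-17*a(1)*11 = -17*(-2 - 2*1 + 6*1²)*11 = -17*(-2 - 2 + 6*1)*11 = -17*(-2 - 2 + 6)*11 = -17*2*11 = -34*11 = -374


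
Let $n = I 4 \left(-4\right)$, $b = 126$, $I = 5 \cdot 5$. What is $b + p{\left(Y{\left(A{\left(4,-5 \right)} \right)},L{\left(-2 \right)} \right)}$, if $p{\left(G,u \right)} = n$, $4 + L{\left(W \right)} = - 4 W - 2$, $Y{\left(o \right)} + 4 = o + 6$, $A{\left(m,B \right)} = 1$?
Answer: $-274$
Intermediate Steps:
$I = 25$
$n = -400$ ($n = 25 \cdot 4 \left(-4\right) = 100 \left(-4\right) = -400$)
$Y{\left(o \right)} = 2 + o$ ($Y{\left(o \right)} = -4 + \left(o + 6\right) = -4 + \left(6 + o\right) = 2 + o$)
$L{\left(W \right)} = -6 - 4 W$ ($L{\left(W \right)} = -4 - \left(2 + 4 W\right) = -6 - 4 W$)
$p{\left(G,u \right)} = -400$
$b + p{\left(Y{\left(A{\left(4,-5 \right)} \right)},L{\left(-2 \right)} \right)} = 126 - 400 = -274$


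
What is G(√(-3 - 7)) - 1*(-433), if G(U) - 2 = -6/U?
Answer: 435 + 3*I*√10/5 ≈ 435.0 + 1.8974*I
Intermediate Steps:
G(U) = 2 - 6/U
G(√(-3 - 7)) - 1*(-433) = (2 - 6/√(-3 - 7)) - 1*(-433) = (2 - 6*(-I*√10/10)) + 433 = (2 - (-3)*I*√10/5) + 433 = (2 + 3*I*√10/5) + 433 = 435 + 3*I*√10/5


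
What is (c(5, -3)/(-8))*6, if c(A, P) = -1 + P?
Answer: 3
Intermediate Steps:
(c(5, -3)/(-8))*6 = ((-1 - 3)/(-8))*6 = -4*(-⅛)*6 = (½)*6 = 3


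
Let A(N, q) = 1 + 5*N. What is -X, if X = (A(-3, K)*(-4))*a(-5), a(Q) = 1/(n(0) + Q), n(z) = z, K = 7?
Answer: 56/5 ≈ 11.200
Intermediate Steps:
a(Q) = 1/Q (a(Q) = 1/(0 + Q) = 1/Q)
X = -56/5 (X = ((1 + 5*(-3))*(-4))/(-5) = ((1 - 15)*(-4))*(-⅕) = -14*(-4)*(-⅕) = 56*(-⅕) = -56/5 ≈ -11.200)
-X = -1*(-56/5) = 56/5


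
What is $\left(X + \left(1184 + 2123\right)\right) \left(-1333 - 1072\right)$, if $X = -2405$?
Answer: $-2169310$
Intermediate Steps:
$\left(X + \left(1184 + 2123\right)\right) \left(-1333 - 1072\right) = \left(-2405 + \left(1184 + 2123\right)\right) \left(-1333 - 1072\right) = \left(-2405 + 3307\right) \left(-2405\right) = 902 \left(-2405\right) = -2169310$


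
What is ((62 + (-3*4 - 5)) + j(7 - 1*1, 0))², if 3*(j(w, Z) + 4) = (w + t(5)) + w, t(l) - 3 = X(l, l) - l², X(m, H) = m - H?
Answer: 12769/9 ≈ 1418.8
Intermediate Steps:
t(l) = 3 - l² (t(l) = 3 + ((l - l) - l²) = 3 + (0 - l²) = 3 - l²)
j(w, Z) = -34/3 + 2*w/3 (j(w, Z) = -4 + ((w + (3 - 1*5²)) + w)/3 = -4 + ((w + (3 - 1*25)) + w)/3 = -4 + ((w + (3 - 25)) + w)/3 = -4 + ((w - 22) + w)/3 = -4 + ((-22 + w) + w)/3 = -4 + (-22 + 2*w)/3 = -4 + (-22/3 + 2*w/3) = -34/3 + 2*w/3)
((62 + (-3*4 - 5)) + j(7 - 1*1, 0))² = ((62 + (-3*4 - 5)) + (-34/3 + 2*(7 - 1*1)/3))² = ((62 + (-12 - 5)) + (-34/3 + 2*(7 - 1)/3))² = ((62 - 17) + (-34/3 + (⅔)*6))² = (45 + (-34/3 + 4))² = (45 - 22/3)² = (113/3)² = 12769/9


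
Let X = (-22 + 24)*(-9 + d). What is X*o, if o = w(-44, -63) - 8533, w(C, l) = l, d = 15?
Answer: -103152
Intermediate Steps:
X = 12 (X = (-22 + 24)*(-9 + 15) = 2*6 = 12)
o = -8596 (o = -63 - 8533 = -8596)
X*o = 12*(-8596) = -103152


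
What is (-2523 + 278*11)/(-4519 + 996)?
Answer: -535/3523 ≈ -0.15186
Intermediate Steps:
(-2523 + 278*11)/(-4519 + 996) = (-2523 + 3058)/(-3523) = 535*(-1/3523) = -535/3523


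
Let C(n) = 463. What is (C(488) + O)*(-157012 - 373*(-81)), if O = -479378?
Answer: 60725943085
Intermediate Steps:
(C(488) + O)*(-157012 - 373*(-81)) = (463 - 479378)*(-157012 - 373*(-81)) = -478915*(-157012 + 30213) = -478915*(-126799) = 60725943085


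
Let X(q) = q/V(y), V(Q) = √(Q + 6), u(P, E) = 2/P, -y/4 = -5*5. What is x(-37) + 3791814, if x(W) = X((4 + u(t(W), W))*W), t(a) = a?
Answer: 3791814 - 73*√106/53 ≈ 3.7918e+6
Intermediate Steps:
y = 100 (y = -(-20)*5 = -4*(-25) = 100)
V(Q) = √(6 + Q)
X(q) = q*√106/106 (X(q) = q/(√(6 + 100)) = q/(√106) = q*(√106/106) = q*√106/106)
x(W) = W*√106*(4 + 2/W)/106 (x(W) = ((4 + 2/W)*W)*√106/106 = (W*(4 + 2/W))*√106/106 = W*√106*(4 + 2/W)/106)
x(-37) + 3791814 = √106*(1 + 2*(-37))/53 + 3791814 = √106*(1 - 74)/53 + 3791814 = (1/53)*√106*(-73) + 3791814 = -73*√106/53 + 3791814 = 3791814 - 73*√106/53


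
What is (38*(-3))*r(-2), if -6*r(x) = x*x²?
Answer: -152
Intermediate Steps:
r(x) = -x³/6 (r(x) = -x*x²/6 = -x³/6)
(38*(-3))*r(-2) = (38*(-3))*(-⅙*(-2)³) = -(-19)*(-8) = -114*4/3 = -152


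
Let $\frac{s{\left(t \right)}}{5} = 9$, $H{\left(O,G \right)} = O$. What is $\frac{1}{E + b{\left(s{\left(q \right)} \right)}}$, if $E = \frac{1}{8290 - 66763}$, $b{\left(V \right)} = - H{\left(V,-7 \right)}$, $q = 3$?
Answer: $- \frac{58473}{2631286} \approx -0.022222$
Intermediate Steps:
$s{\left(t \right)} = 45$ ($s{\left(t \right)} = 5 \cdot 9 = 45$)
$b{\left(V \right)} = - V$
$E = - \frac{1}{58473}$ ($E = \frac{1}{-58473} = - \frac{1}{58473} \approx -1.7102 \cdot 10^{-5}$)
$\frac{1}{E + b{\left(s{\left(q \right)} \right)}} = \frac{1}{- \frac{1}{58473} - 45} = \frac{1}{- \frac{2631286}{58473}} = - \frac{58473}{2631286}$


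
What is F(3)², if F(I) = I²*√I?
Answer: 243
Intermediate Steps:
F(I) = I^(5/2)
F(3)² = (3^(5/2))² = (9*√3)² = 243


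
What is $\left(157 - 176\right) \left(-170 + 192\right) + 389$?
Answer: $-29$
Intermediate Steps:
$\left(157 - 176\right) \left(-170 + 192\right) + 389 = \left(157 - 176\right) 22 + 389 = \left(-19\right) 22 + 389 = -418 + 389 = -29$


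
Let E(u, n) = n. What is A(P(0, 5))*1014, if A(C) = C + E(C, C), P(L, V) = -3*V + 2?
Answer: -26364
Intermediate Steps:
P(L, V) = 2 - 3*V
A(C) = 2*C (A(C) = C + C = 2*C)
A(P(0, 5))*1014 = (2*(2 - 3*5))*1014 = (2*(2 - 15))*1014 = (2*(-13))*1014 = -26*1014 = -26364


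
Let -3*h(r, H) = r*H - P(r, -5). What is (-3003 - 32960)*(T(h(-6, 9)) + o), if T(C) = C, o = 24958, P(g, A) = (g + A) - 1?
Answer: -898068036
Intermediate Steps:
P(g, A) = -1 + A + g (P(g, A) = (A + g) - 1 = -1 + A + g)
h(r, H) = -2 + r/3 - H*r/3 (h(r, H) = -(r*H - (-1 - 5 + r))/3 = -(H*r - (-6 + r))/3 = -(H*r + (6 - r))/3 = -(6 - r + H*r)/3 = -2 + r/3 - H*r/3)
(-3003 - 32960)*(T(h(-6, 9)) + o) = (-3003 - 32960)*((-2 + (⅓)*(-6) - ⅓*9*(-6)) + 24958) = -35963*((-2 - 2 + 18) + 24958) = -35963*(14 + 24958) = -35963*24972 = -898068036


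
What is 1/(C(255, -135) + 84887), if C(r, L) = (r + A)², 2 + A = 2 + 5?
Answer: 1/152487 ≈ 6.5579e-6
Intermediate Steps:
A = 5 (A = -2 + (2 + 5) = -2 + 7 = 5)
C(r, L) = (5 + r)² (C(r, L) = (r + 5)² = (5 + r)²)
1/(C(255, -135) + 84887) = 1/((5 + 255)² + 84887) = 1/(260² + 84887) = 1/(67600 + 84887) = 1/152487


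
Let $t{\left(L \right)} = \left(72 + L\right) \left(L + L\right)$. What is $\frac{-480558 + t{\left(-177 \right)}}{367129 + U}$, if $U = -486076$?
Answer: $\frac{147796}{39649} \approx 3.7276$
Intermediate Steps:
$t{\left(L \right)} = 2 L \left(72 + L\right)$ ($t{\left(L \right)} = \left(72 + L\right) 2 L = 2 L \left(72 + L\right)$)
$\frac{-480558 + t{\left(-177 \right)}}{367129 + U} = \frac{-480558 + 2 \left(-177\right) \left(72 - 177\right)}{367129 - 486076} = \frac{-480558 + 2 \left(-177\right) \left(-105\right)}{-118947} = \left(-480558 + 37170\right) \left(- \frac{1}{118947}\right) = \left(-443388\right) \left(- \frac{1}{118947}\right) = \frac{147796}{39649}$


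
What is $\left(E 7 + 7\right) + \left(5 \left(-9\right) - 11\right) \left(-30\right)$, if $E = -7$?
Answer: $1638$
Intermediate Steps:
$\left(E 7 + 7\right) + \left(5 \left(-9\right) - 11\right) \left(-30\right) = \left(\left(-7\right) 7 + 7\right) + \left(5 \left(-9\right) - 11\right) \left(-30\right) = \left(-49 + 7\right) + \left(-45 - 11\right) \left(-30\right) = -42 - -1680 = -42 + 1680 = 1638$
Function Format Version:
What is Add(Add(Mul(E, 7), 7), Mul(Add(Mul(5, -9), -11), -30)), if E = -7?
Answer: 1638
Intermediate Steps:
Add(Add(Mul(E, 7), 7), Mul(Add(Mul(5, -9), -11), -30)) = Add(Add(Mul(-7, 7), 7), Mul(Add(Mul(5, -9), -11), -30)) = Add(Add(-49, 7), Mul(Add(-45, -11), -30)) = Add(-42, Mul(-56, -30)) = Add(-42, 1680) = 1638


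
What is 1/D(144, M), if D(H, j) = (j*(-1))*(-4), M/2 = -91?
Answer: -1/728 ≈ -0.0013736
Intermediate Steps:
M = -182 (M = 2*(-91) = -182)
D(H, j) = 4*j (D(H, j) = -j*(-4) = 4*j)
1/D(144, M) = 1/(4*(-182)) = 1/(-728) = -1/728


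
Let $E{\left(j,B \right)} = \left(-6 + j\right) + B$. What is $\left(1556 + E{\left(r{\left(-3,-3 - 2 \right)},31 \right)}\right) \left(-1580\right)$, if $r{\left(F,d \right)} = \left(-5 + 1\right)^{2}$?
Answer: $-2523260$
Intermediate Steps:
$r{\left(F,d \right)} = 16$ ($r{\left(F,d \right)} = \left(-4\right)^{2} = 16$)
$E{\left(j,B \right)} = -6 + B + j$
$\left(1556 + E{\left(r{\left(-3,-3 - 2 \right)},31 \right)}\right) \left(-1580\right) = \left(1556 + \left(-6 + 31 + 16\right)\right) \left(-1580\right) = \left(1556 + 41\right) \left(-1580\right) = 1597 \left(-1580\right) = -2523260$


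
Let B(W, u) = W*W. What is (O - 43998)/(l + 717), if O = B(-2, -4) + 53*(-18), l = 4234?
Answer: -44948/4951 ≈ -9.0786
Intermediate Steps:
B(W, u) = W²
O = -950 (O = (-2)² + 53*(-18) = 4 - 954 = -950)
(O - 43998)/(l + 717) = (-950 - 43998)/(4234 + 717) = -44948/4951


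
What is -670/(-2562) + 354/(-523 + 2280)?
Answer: 148867/321531 ≈ 0.46299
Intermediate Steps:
-670/(-2562) + 354/(-523 + 2280) = -670*(-1/2562) + 354/1757 = 335/1281 + 354*(1/1757) = 335/1281 + 354/1757 = 148867/321531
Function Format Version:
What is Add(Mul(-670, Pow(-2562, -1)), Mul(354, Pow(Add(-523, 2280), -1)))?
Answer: Rational(148867, 321531) ≈ 0.46299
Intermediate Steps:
Add(Mul(-670, Pow(-2562, -1)), Mul(354, Pow(Add(-523, 2280), -1))) = Add(Mul(-670, Rational(-1, 2562)), Mul(354, Pow(1757, -1))) = Add(Rational(335, 1281), Mul(354, Rational(1, 1757))) = Add(Rational(335, 1281), Rational(354, 1757)) = Rational(148867, 321531)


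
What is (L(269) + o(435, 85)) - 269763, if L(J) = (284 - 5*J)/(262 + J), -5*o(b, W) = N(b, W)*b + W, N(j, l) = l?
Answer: -147180986/531 ≈ -2.7718e+5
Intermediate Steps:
o(b, W) = -W/5 - W*b/5 (o(b, W) = -(W*b + W)/5 = -(W + W*b)/5 = -W/5 - W*b/5)
L(J) = (284 - 5*J)/(262 + J)
(L(269) + o(435, 85)) - 269763 = ((284 - 5*269)/(262 + 269) + (1/5)*85*(-1 - 1*435)) - 269763 = ((284 - 1345)/531 + (1/5)*85*(-1 - 435)) - 269763 = ((1/531)*(-1061) + (1/5)*85*(-436)) - 269763 = (-1061/531 - 7412) - 269763 = -3936833/531 - 269763 = -147180986/531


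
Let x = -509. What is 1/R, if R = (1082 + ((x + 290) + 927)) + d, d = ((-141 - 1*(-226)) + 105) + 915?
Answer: 1/2895 ≈ 0.00034542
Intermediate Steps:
d = 1105 (d = ((-141 + 226) + 105) + 915 = (85 + 105) + 915 = 190 + 915 = 1105)
R = 2895 (R = (1082 + ((-509 + 290) + 927)) + 1105 = (1082 + (-219 + 927)) + 1105 = (1082 + 708) + 1105 = 1790 + 1105 = 2895)
1/R = 1/2895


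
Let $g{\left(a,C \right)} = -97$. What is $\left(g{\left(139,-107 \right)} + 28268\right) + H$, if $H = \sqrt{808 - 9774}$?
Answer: $28171 + i \sqrt{8966} \approx 28171.0 + 94.689 i$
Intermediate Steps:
$H = i \sqrt{8966}$ ($H = \sqrt{-8966} = i \sqrt{8966} \approx 94.689 i$)
$\left(g{\left(139,-107 \right)} + 28268\right) + H = \left(-97 + 28268\right) + i \sqrt{8966} = 28171 + i \sqrt{8966}$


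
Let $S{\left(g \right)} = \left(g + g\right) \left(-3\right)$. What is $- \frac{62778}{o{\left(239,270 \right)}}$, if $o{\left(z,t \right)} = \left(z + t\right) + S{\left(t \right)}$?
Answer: $\frac{62778}{1111} \approx 56.506$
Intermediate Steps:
$S{\left(g \right)} = - 6 g$ ($S{\left(g \right)} = 2 g \left(-3\right) = - 6 g$)
$o{\left(z,t \right)} = z - 5 t$ ($o{\left(z,t \right)} = \left(z + t\right) - 6 t = \left(t + z\right) - 6 t = z - 5 t$)
$- \frac{62778}{o{\left(239,270 \right)}} = - \frac{62778}{239 - 1350} = - \frac{62778}{-1111} = \left(-62778\right) \left(- \frac{1}{1111}\right) = \frac{62778}{1111}$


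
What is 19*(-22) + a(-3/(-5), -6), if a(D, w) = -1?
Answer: -419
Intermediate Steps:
19*(-22) + a(-3/(-5), -6) = 19*(-22) - 1 = -418 - 1 = -419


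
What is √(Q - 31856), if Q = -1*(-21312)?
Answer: 4*I*√659 ≈ 102.68*I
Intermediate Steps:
Q = 21312
√(Q - 31856) = √(21312 - 31856) = √(-10544) = 4*I*√659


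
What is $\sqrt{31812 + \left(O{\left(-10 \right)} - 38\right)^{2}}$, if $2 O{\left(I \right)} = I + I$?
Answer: $2 \sqrt{8529} \approx 184.71$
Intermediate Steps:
$O{\left(I \right)} = I$ ($O{\left(I \right)} = \frac{I + I}{2} = \frac{2 I}{2} = I$)
$\sqrt{31812 + \left(O{\left(-10 \right)} - 38\right)^{2}} = \sqrt{31812 + \left(-10 - 38\right)^{2}} = \sqrt{31812 + \left(-48\right)^{2}} = \sqrt{31812 + 2304} = \sqrt{34116} = 2 \sqrt{8529}$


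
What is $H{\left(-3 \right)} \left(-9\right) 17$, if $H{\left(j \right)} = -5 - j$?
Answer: $306$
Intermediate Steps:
$H{\left(-3 \right)} \left(-9\right) 17 = \left(-5 - -3\right) \left(-9\right) 17 = \left(-5 + 3\right) \left(-9\right) 17 = \left(-2\right) \left(-9\right) 17 = 18 \cdot 17 = 306$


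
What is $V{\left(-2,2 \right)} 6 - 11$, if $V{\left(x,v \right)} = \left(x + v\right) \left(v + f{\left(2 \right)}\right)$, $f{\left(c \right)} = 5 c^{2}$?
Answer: $-11$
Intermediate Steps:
$V{\left(x,v \right)} = \left(20 + v\right) \left(v + x\right)$ ($V{\left(x,v \right)} = \left(x + v\right) \left(v + 5 \cdot 2^{2}\right) = \left(v + x\right) \left(v + 5 \cdot 4\right) = \left(v + x\right) \left(v + 20\right) = \left(v + x\right) \left(20 + v\right) = \left(20 + v\right) \left(v + x\right)$)
$V{\left(-2,2 \right)} 6 - 11 = \left(2^{2} + 20 \cdot 2 + 20 \left(-2\right) + 2 \left(-2\right)\right) 6 - 11 = \left(4 + 40 - 40 - 4\right) 6 - 11 = 0 \cdot 6 - 11 = 0 - 11 = -11$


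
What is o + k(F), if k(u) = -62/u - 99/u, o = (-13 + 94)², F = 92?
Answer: 26237/4 ≈ 6559.3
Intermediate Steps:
o = 6561 (o = 81² = 6561)
k(u) = -161/u
o + k(F) = 6561 - 161/92 = 6561 - 161*1/92 = 6561 - 7/4 = 26237/4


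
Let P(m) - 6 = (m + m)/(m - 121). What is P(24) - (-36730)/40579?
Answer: 25231996/3936163 ≈ 6.4103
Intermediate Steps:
P(m) = 6 + 2*m/(-121 + m) (P(m) = 6 + (m + m)/(m - 121) = 6 + (2*m)/(-121 + m) = 6 + 2*m/(-121 + m))
P(24) - (-36730)/40579 = 2*(-363 + 4*24)/(-121 + 24) - (-36730)/40579 = 2*(-363 + 96)/(-97) - (-36730)/40579 = 2*(-1/97)*(-267) - 1*(-36730/40579) = 534/97 + 36730/40579 = 25231996/3936163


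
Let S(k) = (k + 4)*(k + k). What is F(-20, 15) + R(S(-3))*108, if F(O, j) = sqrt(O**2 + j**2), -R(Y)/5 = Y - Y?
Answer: 25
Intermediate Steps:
S(k) = 2*k*(4 + k) (S(k) = (4 + k)*(2*k) = 2*k*(4 + k))
R(Y) = 0 (R(Y) = -5*(Y - Y) = -5*0 = 0)
F(-20, 15) + R(S(-3))*108 = sqrt((-20)**2 + 15**2) + 0*108 = sqrt(400 + 225) + 0 = sqrt(625) + 0 = 25 + 0 = 25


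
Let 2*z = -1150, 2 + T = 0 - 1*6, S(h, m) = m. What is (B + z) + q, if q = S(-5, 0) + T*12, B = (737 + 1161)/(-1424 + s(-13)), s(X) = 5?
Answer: -954047/1419 ≈ -672.34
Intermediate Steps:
T = -8 (T = -2 + (0 - 1*6) = -2 + (0 - 6) = -2 - 6 = -8)
z = -575 (z = (½)*(-1150) = -575)
B = -1898/1419 (B = (737 + 1161)/(-1424 + 5) = 1898/(-1419) = 1898*(-1/1419) = -1898/1419 ≈ -1.3376)
q = -96 (q = 0 - 8*12 = 0 - 96 = -96)
(B + z) + q = (-1898/1419 - 575) - 96 = -817823/1419 - 96 = -954047/1419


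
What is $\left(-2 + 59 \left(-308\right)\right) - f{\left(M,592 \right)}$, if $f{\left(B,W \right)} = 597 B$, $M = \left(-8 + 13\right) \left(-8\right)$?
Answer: $5706$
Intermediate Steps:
$M = -40$ ($M = 5 \left(-8\right) = -40$)
$\left(-2 + 59 \left(-308\right)\right) - f{\left(M,592 \right)} = \left(-2 + 59 \left(-308\right)\right) - 597 \left(-40\right) = \left(-2 - 18172\right) - -23880 = -18174 + 23880 = 5706$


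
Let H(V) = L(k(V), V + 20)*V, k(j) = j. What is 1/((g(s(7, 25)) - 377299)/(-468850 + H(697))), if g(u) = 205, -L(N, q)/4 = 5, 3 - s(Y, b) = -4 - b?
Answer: 80465/62849 ≈ 1.2803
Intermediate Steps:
s(Y, b) = 7 + b (s(Y, b) = 3 - (-4 - b) = 3 + (4 + b) = 7 + b)
L(N, q) = -20 (L(N, q) = -4*5 = -20)
H(V) = -20*V
1/((g(s(7, 25)) - 377299)/(-468850 + H(697))) = 1/((205 - 377299)/(-468850 - 20*697)) = 1/(-377094/(-468850 - 13940)) = 1/(-377094/(-482790)) = 1/(-377094*(-1/482790)) = 1/(62849/80465) = 80465/62849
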